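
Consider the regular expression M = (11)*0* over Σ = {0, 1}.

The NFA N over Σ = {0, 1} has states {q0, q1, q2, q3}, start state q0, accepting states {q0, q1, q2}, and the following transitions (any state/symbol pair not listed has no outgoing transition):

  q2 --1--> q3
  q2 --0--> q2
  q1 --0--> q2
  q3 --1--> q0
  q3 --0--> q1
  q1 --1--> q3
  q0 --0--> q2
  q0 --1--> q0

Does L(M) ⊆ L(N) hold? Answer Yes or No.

Converting the expression M to a DFA (subset construction, then merging equivalent states) gives the minimal DFA with states {m0, m1, m2, m3}, start state m0, accepting states {m0, m1} and transitions m0: 0→m1, 1→m2; m1: 0→m1, 1→m3; m2: 0→m3, 1→m0; m3: 0→m3, 1→m3.
Exploring the product automaton M × N from the start pair (m0, q0), following both machines on each input symbol, reaches 7 state pairs: (m0, q0), (m1, q2), (m2, q0), (m3, q3), (m3, q2), (m3, q1), (m3, q0).
M accepts in {m0, m1} and N accepts in {q0, q1, q2}. The reachable pairs whose M-component is accepting are (m0, q0), (m1, q2); in each of them the N-component is accepting too, so the product for L(M) \ L(N) (M-component accepting, N-component rejecting) has no reachable accepting pair and the difference is empty.
Hence every string in L(M) is also in L(N).

Yes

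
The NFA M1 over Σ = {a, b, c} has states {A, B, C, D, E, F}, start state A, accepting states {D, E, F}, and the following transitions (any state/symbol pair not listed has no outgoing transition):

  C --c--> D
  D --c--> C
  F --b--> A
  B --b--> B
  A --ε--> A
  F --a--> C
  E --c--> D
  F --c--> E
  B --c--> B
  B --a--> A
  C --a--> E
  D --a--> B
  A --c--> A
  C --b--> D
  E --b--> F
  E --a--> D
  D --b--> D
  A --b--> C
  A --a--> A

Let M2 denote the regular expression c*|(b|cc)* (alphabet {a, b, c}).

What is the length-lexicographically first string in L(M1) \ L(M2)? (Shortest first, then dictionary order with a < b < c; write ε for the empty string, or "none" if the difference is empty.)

ba

The string ba is accepted by M1 but not by M2.
No shorter string lies in the difference, and ba is the lexicographically first length-2 string in L(M1) \ L(M2).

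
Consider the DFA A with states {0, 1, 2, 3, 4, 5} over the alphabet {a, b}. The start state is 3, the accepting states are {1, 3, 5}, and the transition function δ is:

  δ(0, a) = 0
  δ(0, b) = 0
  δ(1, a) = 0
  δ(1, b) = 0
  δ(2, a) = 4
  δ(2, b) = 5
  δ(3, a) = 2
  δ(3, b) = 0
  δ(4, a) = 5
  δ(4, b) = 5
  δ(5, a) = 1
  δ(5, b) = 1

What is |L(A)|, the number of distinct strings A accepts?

10

The useful subgraph on states {1, 2, 3, 4, 5} is acyclic, so L(A) is finite; the longest accepting path visits 5 useful states, giving maximum string length 4.
Counting accepting paths from 3 by length: 1 of length 0, 1 of length 2, 4 of length 3, 4 of length 4. Total 10.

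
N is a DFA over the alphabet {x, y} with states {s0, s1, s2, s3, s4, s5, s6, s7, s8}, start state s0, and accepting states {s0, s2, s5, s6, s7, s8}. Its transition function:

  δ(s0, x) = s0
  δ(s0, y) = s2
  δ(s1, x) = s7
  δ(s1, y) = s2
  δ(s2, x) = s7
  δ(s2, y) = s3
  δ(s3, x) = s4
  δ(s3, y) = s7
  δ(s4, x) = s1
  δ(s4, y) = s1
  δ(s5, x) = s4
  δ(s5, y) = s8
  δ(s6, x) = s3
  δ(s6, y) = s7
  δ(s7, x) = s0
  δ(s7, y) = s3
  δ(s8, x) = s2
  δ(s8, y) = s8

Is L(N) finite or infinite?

infinite

State s0 is reachable from the start and can reach an accepting state, and it lies on the cycle s0 → s0.
Traversing that cycle any number of times yields accepted strings of unbounded length, so the language is infinite.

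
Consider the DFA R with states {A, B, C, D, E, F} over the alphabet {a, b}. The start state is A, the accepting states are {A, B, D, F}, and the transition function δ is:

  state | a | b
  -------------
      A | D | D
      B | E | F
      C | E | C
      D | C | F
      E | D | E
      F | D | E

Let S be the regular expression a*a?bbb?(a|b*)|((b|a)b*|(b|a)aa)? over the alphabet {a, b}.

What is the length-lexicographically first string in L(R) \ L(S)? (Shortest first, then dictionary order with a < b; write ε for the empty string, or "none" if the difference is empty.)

aba

The string aba is accepted by R but not by S.
No shorter string lies in the difference, and aba is the lexicographically first length-3 string in L(R) \ L(S).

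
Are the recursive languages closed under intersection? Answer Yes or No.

Yes

Run both deciders on the input and accept iff both accept; the combined machine always halts.
So the recursive languages are closed under intersection.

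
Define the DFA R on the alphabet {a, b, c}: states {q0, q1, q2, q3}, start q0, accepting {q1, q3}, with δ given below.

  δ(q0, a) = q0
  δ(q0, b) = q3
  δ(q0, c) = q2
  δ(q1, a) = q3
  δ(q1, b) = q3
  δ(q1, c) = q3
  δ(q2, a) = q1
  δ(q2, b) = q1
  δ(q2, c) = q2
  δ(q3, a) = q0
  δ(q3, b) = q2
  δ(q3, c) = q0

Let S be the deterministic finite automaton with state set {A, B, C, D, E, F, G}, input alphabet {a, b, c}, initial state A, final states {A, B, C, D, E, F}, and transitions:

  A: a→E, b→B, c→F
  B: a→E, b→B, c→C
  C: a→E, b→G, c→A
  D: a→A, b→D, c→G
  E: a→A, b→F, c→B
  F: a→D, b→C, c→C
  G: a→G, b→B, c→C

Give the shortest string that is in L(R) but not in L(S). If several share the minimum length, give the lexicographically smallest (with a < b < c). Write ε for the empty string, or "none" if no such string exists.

The string bcb is accepted by R but not by S.
No shorter string lies in the difference, and bcb is the lexicographically first length-3 string in L(R) \ L(S).

bcb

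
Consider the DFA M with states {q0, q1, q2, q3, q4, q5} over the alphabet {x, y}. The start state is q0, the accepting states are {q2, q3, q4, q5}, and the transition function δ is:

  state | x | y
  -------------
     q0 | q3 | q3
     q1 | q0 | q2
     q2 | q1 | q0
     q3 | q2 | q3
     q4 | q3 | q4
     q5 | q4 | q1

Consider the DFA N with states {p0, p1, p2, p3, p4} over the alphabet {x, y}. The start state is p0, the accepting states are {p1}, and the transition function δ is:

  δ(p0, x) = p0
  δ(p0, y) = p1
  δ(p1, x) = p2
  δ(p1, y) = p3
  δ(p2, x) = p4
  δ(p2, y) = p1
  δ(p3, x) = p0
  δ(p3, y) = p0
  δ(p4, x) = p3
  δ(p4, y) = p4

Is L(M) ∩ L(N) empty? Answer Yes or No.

The string y is accepted by both M and N.
Hence L(M) ∩ L(N) ≠ ∅.

No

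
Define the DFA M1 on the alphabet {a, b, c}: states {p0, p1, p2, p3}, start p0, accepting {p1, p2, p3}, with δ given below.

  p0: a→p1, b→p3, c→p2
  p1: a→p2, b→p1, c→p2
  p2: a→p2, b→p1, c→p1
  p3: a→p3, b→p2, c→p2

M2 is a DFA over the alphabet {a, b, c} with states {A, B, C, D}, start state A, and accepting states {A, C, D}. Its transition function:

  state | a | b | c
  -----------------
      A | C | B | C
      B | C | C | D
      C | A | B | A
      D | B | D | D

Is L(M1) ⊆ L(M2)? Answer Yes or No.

No

The string b is in L(M1) but not in L(M2).
So L(M1) ⊄ L(M2).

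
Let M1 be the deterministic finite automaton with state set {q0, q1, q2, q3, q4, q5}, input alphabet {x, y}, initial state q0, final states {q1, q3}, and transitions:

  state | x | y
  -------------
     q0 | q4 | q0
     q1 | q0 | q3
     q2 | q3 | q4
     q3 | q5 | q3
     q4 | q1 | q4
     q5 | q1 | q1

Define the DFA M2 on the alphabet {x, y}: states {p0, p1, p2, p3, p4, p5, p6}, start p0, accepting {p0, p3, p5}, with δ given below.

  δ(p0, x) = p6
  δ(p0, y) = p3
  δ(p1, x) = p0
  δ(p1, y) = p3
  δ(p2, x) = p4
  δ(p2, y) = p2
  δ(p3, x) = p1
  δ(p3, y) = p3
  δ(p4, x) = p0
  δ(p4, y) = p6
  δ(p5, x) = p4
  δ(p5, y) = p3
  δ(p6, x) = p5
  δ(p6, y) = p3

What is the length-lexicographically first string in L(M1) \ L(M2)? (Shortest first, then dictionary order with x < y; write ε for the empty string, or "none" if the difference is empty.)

The string xyx is accepted by M1 but not by M2.
No shorter string lies in the difference, and xyx is the lexicographically first length-3 string in L(M1) \ L(M2).

xyx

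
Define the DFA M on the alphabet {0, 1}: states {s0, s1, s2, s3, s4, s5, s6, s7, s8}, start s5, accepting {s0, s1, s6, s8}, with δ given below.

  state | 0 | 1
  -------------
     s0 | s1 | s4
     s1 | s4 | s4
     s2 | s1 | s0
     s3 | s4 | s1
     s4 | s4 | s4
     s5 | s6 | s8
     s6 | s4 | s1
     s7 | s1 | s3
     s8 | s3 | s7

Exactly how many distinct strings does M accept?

The useful subgraph on states {s1, s3, s5, s6, s7, s8} is acyclic, so L(M) is finite; the longest accepting path visits 5 useful states, giving maximum string length 4.
Counting accepting paths from s5 by length: 2 of length 1, 1 of length 2, 2 of length 3, 1 of length 4. Total 6.

6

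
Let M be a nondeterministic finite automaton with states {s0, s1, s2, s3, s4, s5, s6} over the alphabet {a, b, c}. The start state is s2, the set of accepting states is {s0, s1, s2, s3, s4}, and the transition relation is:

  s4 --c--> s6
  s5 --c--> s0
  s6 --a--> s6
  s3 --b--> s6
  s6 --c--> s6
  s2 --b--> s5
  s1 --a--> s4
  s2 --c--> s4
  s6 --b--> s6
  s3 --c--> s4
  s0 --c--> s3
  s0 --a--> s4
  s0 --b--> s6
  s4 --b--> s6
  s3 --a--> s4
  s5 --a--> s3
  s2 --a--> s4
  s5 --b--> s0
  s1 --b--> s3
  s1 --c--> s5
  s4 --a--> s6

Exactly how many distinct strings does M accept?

16

The useful subgraph on states {s0, s2, s3, s4, s5} is acyclic, so L(M) is finite; the longest accepting path visits 5 useful states, giving maximum string length 4.
Counting accepting paths from s2 by length: 1 of length 0, 2 of length 1, 3 of length 2, 6 of length 3, 4 of length 4. Total 16.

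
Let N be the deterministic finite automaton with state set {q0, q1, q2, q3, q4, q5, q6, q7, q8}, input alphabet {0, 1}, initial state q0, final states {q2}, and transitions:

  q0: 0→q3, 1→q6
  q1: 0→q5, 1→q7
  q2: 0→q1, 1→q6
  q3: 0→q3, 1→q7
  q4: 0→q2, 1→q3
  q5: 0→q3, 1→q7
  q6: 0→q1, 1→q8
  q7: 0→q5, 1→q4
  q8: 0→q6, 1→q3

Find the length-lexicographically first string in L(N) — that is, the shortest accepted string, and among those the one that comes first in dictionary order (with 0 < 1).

A breadth-first search from q0 reaches an accepting state first via the path q0 → q3 → q7 → q4 → q2 on input 0110.
No string of length < 4 is accepted (BFS exhausts all shorter strings without reaching an accepting state), and 0110 is the lexicographically least accepting string of length 4.

0110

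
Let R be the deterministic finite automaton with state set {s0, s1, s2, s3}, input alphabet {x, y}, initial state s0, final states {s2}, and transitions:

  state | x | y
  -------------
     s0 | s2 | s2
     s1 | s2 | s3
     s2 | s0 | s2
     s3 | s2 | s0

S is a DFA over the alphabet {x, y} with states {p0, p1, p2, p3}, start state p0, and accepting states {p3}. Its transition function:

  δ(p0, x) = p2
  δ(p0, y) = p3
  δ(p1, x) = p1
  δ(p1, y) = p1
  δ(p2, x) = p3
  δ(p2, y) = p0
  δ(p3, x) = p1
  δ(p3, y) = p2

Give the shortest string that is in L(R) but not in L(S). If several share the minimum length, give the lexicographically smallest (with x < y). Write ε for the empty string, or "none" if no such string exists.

The string x is accepted by R but not by S.
No shorter string lies in the difference, and x is the lexicographically first length-1 string in L(R) \ L(S).

x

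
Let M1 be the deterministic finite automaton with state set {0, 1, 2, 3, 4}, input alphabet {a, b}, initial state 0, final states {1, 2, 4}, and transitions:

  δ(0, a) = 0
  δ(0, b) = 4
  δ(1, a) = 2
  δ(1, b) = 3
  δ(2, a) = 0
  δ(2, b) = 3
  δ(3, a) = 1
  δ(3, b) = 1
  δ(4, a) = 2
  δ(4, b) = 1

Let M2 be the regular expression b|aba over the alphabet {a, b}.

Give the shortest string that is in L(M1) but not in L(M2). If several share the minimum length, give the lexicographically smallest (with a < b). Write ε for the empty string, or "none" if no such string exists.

The string ab is accepted by M1 but not by M2.
No shorter string lies in the difference, and ab is the lexicographically first length-2 string in L(M1) \ L(M2).

ab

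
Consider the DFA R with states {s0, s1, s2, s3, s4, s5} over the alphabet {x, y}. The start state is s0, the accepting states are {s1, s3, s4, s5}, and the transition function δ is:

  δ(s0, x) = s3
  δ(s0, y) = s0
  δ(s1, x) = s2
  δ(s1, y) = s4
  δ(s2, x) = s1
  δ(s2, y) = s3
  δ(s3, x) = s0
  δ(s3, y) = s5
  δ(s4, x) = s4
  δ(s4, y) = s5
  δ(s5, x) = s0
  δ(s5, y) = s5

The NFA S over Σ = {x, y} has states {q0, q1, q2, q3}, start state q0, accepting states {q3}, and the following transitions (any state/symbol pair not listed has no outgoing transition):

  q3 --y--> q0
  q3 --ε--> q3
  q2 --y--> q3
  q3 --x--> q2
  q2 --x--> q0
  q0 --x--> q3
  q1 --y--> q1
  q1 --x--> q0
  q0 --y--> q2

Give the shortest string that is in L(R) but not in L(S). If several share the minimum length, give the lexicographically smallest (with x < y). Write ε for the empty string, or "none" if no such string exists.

The string xy is accepted by R but not by S.
No shorter string lies in the difference, and xy is the lexicographically first length-2 string in L(R) \ L(S).

xy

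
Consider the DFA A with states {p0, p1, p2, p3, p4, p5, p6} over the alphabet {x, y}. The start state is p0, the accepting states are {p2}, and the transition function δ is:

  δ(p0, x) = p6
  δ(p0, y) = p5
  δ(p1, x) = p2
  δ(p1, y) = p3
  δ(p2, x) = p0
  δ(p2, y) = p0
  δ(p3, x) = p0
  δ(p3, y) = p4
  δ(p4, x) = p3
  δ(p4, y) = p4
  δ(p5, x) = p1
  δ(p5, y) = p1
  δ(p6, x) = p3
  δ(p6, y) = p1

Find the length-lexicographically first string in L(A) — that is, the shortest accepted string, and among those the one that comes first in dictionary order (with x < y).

xyx

A breadth-first search from p0 reaches an accepting state first via the path p0 → p6 → p1 → p2 on input xyx.
No string of length < 3 is accepted (BFS exhausts all shorter strings without reaching an accepting state), and xyx is the lexicographically least accepting string of length 3.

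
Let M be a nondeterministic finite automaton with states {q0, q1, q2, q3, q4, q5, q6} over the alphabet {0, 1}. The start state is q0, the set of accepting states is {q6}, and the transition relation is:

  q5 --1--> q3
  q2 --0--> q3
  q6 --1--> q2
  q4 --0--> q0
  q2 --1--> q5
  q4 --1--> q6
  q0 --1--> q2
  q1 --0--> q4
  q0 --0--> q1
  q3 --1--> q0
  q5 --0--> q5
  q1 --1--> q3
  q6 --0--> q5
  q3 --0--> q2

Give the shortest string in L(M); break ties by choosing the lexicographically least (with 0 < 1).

A breadth-first search from q0 reaches an accepting state first via the path q0 → q1 → q4 → q6 on input 001.
No string of length < 3 is accepted (BFS exhausts all shorter strings without reaching an accepting state), and 001 is the lexicographically least accepting string of length 3.

001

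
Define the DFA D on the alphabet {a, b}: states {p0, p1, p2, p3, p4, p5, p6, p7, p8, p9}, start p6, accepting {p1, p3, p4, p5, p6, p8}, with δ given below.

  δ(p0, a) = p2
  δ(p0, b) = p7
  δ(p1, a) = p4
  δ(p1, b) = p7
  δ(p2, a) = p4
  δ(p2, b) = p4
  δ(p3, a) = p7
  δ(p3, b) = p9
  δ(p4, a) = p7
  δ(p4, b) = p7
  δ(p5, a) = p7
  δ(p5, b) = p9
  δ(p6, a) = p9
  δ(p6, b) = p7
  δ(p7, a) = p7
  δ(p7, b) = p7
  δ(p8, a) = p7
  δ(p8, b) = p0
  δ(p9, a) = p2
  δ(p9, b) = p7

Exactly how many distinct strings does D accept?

The useful subgraph on states {p2, p4, p6, p9} is acyclic, so L(D) is finite; the longest accepting path visits 4 useful states, giving maximum string length 3.
Counting accepting paths from p6 by length: 1 of length 0, 2 of length 3. Total 3.

3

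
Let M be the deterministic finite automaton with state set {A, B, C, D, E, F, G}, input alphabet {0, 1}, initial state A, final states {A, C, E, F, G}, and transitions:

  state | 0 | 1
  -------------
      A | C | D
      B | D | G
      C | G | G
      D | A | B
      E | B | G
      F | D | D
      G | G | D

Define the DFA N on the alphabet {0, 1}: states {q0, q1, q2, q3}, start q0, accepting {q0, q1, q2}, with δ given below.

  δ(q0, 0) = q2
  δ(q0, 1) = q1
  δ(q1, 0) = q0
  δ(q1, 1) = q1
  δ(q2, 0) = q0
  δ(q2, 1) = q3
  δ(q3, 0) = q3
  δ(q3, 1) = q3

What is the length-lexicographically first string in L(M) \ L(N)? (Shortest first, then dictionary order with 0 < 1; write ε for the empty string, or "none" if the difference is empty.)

01

The string 01 is accepted by M but not by N.
No shorter string lies in the difference, and 01 is the lexicographically first length-2 string in L(M) \ L(N).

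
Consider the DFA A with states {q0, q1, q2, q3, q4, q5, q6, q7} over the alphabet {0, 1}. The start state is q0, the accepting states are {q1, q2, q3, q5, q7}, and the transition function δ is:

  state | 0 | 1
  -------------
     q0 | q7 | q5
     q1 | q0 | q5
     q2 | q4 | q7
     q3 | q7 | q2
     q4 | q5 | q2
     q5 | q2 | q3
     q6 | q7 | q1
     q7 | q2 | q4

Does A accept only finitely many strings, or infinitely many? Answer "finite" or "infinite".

State q2 is reachable from the start and can reach an accepting state, and it lies on the cycle q2 → q4 → q2.
Traversing that cycle any number of times yields accepted strings of unbounded length, so the language is infinite.

infinite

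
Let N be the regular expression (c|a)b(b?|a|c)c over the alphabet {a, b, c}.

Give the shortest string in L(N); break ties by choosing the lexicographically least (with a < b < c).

By inspection of the expression, no string of length less than 3 matches, and abc is the lexicographically first match of length 3.

abc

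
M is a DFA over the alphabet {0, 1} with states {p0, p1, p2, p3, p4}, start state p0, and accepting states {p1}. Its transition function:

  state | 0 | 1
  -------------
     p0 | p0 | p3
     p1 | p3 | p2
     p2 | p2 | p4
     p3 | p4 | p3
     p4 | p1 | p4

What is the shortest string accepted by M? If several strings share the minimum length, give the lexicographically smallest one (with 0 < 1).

100

A breadth-first search from p0 reaches an accepting state first via the path p0 → p3 → p4 → p1 on input 100.
No string of length < 3 is accepted (BFS exhausts all shorter strings without reaching an accepting state), and 100 is the lexicographically least accepting string of length 3.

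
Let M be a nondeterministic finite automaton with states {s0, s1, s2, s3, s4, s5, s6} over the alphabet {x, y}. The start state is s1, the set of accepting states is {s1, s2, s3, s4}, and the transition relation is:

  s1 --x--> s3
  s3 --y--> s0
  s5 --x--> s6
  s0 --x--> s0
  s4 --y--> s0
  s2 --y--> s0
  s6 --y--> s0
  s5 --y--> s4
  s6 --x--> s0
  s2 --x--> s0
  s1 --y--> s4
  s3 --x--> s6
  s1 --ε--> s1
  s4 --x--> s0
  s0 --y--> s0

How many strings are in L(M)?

3

The useful subgraph on states {s1, s3, s4} is acyclic, so L(M) is finite; the longest accepting path visits 2 useful states, giving maximum string length 1.
Counting accepting paths from s1 by length: 1 of length 0, 2 of length 1. Total 3.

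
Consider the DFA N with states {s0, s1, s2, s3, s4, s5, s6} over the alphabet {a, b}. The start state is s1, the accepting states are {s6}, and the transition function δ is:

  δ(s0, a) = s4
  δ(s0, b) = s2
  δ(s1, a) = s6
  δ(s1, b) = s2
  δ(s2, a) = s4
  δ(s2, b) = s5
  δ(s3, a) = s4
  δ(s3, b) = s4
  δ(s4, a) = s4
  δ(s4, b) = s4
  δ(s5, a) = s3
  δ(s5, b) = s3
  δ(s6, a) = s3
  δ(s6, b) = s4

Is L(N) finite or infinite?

The useful states (reachable from s1 and able to reach an accepting state) are {s1, s6}.
Restricted to these states the transition graph has no cycle, so every accepting path has bounded length and L is finite.

finite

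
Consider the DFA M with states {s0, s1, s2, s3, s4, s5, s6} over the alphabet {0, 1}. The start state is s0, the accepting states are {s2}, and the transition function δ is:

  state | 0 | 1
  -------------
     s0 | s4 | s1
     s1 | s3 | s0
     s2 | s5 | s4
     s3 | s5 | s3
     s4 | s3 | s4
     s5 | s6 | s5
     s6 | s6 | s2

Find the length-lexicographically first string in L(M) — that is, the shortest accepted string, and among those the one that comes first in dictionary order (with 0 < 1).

A breadth-first search from s0 reaches an accepting state first via the path s0 → s4 → s3 → s5 → s6 → s2 on input 00001.
No string of length < 5 is accepted (BFS exhausts all shorter strings without reaching an accepting state), and 00001 is the lexicographically least accepting string of length 5.

00001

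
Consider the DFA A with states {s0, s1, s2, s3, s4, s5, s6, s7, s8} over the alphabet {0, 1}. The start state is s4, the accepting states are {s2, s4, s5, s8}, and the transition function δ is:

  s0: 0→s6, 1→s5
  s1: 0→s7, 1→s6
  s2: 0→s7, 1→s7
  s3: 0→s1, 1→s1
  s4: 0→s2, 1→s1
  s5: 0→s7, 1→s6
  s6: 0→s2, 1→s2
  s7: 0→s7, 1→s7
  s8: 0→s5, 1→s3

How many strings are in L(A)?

The useful subgraph on states {s1, s2, s4, s6} is acyclic, so L(A) is finite; the longest accepting path visits 4 useful states, giving maximum string length 3.
Counting accepting paths from s4 by length: 1 of length 0, 1 of length 1, 2 of length 3. Total 4.

4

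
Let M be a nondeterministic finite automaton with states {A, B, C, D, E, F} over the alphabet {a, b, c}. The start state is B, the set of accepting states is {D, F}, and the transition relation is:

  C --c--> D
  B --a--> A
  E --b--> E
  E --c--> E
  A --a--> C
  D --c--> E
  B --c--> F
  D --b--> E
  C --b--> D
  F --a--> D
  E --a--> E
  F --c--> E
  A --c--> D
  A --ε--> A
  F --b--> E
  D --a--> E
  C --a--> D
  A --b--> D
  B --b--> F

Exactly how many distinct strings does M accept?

9

The useful subgraph on states {A, B, C, D, F} is acyclic, so L(M) is finite; the longest accepting path visits 4 useful states, giving maximum string length 3.
Counting accepting paths from B by length: 2 of length 1, 4 of length 2, 3 of length 3. Total 9.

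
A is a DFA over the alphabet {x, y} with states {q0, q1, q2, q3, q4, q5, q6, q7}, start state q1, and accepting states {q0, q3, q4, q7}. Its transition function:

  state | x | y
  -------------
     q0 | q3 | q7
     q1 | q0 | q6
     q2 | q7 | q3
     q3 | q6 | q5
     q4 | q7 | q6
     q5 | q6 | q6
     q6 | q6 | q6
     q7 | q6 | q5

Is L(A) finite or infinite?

The useful states (reachable from q1 and able to reach an accepting state) are {q0, q1, q3, q7}.
Restricted to these states the transition graph has no cycle, so every accepting path has bounded length and L is finite.

finite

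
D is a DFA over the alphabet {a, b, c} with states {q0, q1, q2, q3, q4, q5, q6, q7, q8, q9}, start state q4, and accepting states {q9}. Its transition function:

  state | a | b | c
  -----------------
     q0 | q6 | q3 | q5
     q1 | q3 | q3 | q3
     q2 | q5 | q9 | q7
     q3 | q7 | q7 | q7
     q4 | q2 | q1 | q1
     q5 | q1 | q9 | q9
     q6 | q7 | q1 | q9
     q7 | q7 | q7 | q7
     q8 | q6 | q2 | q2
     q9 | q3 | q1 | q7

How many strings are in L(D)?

3

The useful subgraph on states {q2, q4, q5, q9} is acyclic, so L(D) is finite; the longest accepting path visits 4 useful states, giving maximum string length 3.
Counting accepting paths from q4 by length: 1 of length 2, 2 of length 3. Total 3.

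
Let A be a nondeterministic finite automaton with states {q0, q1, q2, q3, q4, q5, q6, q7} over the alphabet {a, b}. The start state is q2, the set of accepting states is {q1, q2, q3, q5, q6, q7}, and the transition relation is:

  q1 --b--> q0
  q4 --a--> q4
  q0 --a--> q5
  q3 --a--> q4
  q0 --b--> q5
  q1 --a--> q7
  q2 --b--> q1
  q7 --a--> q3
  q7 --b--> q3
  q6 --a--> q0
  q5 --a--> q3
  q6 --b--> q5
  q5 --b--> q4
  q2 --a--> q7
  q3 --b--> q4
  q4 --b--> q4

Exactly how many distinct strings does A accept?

12

The useful subgraph on states {q0, q1, q2, q3, q5, q7} is acyclic, so L(A) is finite; the longest accepting path visits 5 useful states, giving maximum string length 4.
Counting accepting paths from q2 by length: 1 of length 0, 2 of length 1, 3 of length 2, 4 of length 3, 2 of length 4. Total 12.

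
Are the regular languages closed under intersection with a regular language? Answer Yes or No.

This is a special case of closure under intersection: the product of the two DFAs, accepting on F₁ × F₂, recognises the intersection.
So the regular languages are closed under intersection with a regular language.

Yes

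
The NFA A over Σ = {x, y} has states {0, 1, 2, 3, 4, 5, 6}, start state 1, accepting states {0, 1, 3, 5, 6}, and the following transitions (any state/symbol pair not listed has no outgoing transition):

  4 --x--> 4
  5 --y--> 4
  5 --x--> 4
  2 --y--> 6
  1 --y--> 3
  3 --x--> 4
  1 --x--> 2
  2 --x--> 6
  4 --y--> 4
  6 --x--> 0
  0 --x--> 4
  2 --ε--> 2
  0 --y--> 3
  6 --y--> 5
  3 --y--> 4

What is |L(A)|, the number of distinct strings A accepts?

The useful subgraph on states {0, 1, 2, 3, 5, 6} is acyclic, so L(A) is finite; the longest accepting path visits 5 useful states, giving maximum string length 4.
Counting accepting paths from 1 by length: 1 of length 0, 1 of length 1, 2 of length 2, 4 of length 3, 2 of length 4. Total 10.

10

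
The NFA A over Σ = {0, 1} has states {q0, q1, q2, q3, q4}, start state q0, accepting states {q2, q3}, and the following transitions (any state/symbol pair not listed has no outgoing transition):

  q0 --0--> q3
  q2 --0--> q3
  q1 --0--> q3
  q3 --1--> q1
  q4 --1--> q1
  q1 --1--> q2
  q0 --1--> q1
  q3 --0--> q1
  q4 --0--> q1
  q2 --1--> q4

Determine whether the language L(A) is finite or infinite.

infinite

State q1 is reachable from the start and can reach an accepting state, and it lies on the cycle q1 → q2 → q3 → q1.
Traversing that cycle any number of times yields accepted strings of unbounded length, so the language is infinite.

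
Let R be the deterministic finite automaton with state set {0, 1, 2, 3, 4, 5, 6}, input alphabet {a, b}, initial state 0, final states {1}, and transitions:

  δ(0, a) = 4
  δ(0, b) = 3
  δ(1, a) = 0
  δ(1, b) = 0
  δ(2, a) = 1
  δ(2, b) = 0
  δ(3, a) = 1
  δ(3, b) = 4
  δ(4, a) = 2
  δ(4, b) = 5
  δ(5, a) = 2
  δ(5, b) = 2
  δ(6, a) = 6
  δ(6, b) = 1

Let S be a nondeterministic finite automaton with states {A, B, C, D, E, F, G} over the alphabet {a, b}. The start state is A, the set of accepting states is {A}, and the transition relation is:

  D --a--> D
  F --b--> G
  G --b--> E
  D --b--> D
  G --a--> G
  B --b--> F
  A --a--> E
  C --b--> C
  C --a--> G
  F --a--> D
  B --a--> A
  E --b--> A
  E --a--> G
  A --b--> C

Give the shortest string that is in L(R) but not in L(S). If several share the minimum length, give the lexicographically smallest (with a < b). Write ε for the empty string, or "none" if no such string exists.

ba

The string ba is accepted by R but not by S.
No shorter string lies in the difference, and ba is the lexicographically first length-2 string in L(R) \ L(S).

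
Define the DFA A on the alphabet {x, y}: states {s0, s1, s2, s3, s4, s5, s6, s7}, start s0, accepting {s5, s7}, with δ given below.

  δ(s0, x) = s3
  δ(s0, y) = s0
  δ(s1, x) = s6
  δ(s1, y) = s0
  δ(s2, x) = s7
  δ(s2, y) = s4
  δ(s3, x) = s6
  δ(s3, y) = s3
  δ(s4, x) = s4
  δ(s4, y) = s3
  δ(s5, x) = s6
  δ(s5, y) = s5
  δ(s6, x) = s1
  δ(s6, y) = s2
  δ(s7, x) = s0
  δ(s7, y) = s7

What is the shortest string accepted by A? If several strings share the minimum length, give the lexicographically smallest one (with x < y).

xxyx

A breadth-first search from s0 reaches an accepting state first via the path s0 → s3 → s6 → s2 → s7 on input xxyx.
No string of length < 4 is accepted (BFS exhausts all shorter strings without reaching an accepting state), and xxyx is the lexicographically least accepting string of length 4.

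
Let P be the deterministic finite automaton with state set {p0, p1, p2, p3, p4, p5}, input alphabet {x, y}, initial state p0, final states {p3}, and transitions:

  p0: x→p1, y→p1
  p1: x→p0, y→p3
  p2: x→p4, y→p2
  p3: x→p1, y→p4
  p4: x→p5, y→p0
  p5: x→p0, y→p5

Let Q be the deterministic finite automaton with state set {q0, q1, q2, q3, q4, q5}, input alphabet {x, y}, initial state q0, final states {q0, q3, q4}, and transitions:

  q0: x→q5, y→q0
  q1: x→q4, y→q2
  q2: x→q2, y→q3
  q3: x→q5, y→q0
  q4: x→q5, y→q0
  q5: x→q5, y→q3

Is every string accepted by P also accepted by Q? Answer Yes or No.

Yes

Exploring the product automaton P × Q from the start pair (p0, q0), following both machines on each input symbol, reaches 11 state pairs: (p0, q0), (p1, q5), (p1, q0), (p0, q5), (p3, q3), (p3, q0), (p1, q3), (p4, q0), (p5, q5), (p5, q3), (p5, q0).
P accepts in {p3} and Q accepts in {q0, q3, q4}. The reachable pairs whose P-component is accepting are (p3, q3), (p3, q0); in each of them the Q-component is accepting too, so the product for L(P) \ L(Q) (P-component accepting, Q-component rejecting) has no reachable accepting pair and the difference is empty.
Hence every string in L(P) is also in L(Q).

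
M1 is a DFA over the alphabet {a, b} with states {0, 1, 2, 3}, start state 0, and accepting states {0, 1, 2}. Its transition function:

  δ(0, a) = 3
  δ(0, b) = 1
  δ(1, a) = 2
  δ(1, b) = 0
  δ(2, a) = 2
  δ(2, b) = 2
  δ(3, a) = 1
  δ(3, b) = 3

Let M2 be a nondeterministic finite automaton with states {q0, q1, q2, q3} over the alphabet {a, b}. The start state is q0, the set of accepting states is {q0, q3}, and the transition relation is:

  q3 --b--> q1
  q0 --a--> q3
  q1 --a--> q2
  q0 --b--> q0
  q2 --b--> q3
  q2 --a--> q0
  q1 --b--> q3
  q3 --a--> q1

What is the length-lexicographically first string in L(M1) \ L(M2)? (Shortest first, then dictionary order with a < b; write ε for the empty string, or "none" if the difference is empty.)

aa

The string aa is accepted by M1 but not by M2.
No shorter string lies in the difference, and aa is the lexicographically first length-2 string in L(M1) \ L(M2).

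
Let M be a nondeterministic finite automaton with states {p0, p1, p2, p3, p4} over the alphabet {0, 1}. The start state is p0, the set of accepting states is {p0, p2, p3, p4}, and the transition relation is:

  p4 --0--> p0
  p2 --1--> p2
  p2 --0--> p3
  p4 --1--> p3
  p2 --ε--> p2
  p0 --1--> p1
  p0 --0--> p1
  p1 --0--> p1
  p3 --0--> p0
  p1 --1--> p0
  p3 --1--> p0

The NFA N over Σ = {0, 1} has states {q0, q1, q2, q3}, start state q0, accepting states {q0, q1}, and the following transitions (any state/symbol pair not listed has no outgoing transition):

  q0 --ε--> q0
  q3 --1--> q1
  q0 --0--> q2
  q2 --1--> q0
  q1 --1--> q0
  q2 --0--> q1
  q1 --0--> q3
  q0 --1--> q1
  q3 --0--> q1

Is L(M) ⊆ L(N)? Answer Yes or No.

Yes

Exploring the product automaton M × N from the start pair (p0, q0), following both machines on each input symbol, reaches 6 state pairs: (p0, q0), (p1, q2), (p1, q1), (p1, q3), (p0, q1), (p1, q0).
M accepts in {p0, p2, p3, p4} and N accepts in {q0, q1}. The reachable pairs whose M-component is accepting are (p0, q0), (p0, q1); in each of them the N-component is accepting too, so the product for L(M) \ L(N) (M-component accepting, N-component rejecting) has no reachable accepting pair and the difference is empty.
Hence every string in L(M) is also in L(N).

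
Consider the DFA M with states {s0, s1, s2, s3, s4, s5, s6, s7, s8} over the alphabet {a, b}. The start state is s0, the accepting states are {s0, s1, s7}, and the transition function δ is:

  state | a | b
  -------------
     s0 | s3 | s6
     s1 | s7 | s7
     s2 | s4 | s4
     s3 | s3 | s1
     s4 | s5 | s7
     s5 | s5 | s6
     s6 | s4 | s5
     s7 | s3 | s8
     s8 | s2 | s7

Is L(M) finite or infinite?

infinite

State s5 is reachable from the start and can reach an accepting state, and it lies on the cycle s5 → s5.
Traversing that cycle any number of times yields accepted strings of unbounded length, so the language is infinite.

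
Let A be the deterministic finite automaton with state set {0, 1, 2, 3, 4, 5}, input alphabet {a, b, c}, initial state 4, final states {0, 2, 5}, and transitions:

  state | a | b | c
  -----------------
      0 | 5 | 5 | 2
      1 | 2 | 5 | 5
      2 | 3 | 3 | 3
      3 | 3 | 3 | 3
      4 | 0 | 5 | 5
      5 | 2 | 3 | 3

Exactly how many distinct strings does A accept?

The useful subgraph on states {0, 2, 4, 5} is acyclic, so L(A) is finite; the longest accepting path visits 4 useful states, giving maximum string length 3.
Counting accepting paths from 4 by length: 3 of length 1, 5 of length 2, 2 of length 3. Total 10.

10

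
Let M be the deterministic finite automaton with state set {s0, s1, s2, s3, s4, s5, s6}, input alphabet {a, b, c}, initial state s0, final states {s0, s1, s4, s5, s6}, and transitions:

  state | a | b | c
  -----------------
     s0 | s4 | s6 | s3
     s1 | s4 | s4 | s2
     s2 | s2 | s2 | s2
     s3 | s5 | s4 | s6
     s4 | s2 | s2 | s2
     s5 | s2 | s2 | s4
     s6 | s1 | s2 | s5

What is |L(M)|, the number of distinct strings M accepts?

17

The useful subgraph on states {s0, s1, s3, s4, s5, s6} is acyclic, so L(M) is finite; the longest accepting path visits 5 useful states, giving maximum string length 4.
Counting accepting paths from s0 by length: 1 of length 0, 2 of length 1, 5 of length 2, 6 of length 3, 3 of length 4. Total 17.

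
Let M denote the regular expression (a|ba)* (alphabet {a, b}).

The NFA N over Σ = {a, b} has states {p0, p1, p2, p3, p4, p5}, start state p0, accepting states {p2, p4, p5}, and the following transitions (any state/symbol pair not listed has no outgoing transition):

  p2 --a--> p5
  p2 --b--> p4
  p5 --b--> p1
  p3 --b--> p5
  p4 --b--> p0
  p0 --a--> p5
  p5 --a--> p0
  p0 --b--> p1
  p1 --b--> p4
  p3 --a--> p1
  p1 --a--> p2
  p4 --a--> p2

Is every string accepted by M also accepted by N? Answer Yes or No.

No

The empty string ε is in L(M) but not in L(N).
So L(M) ⊄ L(N).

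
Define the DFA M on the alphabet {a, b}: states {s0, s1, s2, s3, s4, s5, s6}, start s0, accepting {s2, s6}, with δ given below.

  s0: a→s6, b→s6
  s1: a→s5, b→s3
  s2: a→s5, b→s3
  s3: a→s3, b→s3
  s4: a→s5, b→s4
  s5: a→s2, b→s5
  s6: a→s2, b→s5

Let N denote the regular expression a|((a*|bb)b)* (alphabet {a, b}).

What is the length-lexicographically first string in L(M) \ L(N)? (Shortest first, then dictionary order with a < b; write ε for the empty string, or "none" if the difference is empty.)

The string aa is accepted by M but not by N.
No shorter string lies in the difference, and aa is the lexicographically first length-2 string in L(M) \ L(N).

aa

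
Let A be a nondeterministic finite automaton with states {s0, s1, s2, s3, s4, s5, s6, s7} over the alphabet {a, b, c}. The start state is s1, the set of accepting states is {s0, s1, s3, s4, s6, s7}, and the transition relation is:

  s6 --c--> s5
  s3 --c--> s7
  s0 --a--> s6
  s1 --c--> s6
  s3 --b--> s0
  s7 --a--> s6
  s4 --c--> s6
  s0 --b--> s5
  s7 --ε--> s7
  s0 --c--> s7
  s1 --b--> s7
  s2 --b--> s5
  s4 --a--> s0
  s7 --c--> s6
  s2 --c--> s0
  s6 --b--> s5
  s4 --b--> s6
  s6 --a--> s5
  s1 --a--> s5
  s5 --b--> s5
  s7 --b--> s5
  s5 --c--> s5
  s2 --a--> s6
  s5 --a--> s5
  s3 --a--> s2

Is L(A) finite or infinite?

The useful states (reachable from s1 and able to reach an accepting state) are {s1, s6, s7}.
Restricted to these states the transition graph has no cycle, so every accepting path has bounded length and L is finite.

finite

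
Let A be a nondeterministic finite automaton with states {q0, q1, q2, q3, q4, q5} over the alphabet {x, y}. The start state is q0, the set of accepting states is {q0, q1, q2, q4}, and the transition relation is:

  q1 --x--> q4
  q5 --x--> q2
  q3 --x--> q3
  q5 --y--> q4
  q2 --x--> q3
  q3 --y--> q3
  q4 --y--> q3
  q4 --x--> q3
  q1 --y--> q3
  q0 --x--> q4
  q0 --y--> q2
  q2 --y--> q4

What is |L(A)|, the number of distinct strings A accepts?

4

The useful subgraph on states {q0, q2, q4} is acyclic, so L(A) is finite; the longest accepting path visits 3 useful states, giving maximum string length 2.
Counting accepting paths from q0 by length: 1 of length 0, 2 of length 1, 1 of length 2. Total 4.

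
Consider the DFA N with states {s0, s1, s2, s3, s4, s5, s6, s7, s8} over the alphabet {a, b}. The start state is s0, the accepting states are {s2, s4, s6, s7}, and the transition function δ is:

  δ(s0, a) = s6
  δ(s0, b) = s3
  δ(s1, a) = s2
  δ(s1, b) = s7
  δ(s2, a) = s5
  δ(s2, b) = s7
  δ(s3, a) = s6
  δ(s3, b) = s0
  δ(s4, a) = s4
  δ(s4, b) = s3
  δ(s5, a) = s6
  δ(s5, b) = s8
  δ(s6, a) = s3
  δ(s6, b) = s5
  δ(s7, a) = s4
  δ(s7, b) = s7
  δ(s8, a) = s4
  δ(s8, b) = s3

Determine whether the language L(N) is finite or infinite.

State s0 is reachable from the start and can reach an accepting state, and it lies on the cycle s0 → s3 → s0.
Traversing that cycle any number of times yields accepted strings of unbounded length, so the language is infinite.

infinite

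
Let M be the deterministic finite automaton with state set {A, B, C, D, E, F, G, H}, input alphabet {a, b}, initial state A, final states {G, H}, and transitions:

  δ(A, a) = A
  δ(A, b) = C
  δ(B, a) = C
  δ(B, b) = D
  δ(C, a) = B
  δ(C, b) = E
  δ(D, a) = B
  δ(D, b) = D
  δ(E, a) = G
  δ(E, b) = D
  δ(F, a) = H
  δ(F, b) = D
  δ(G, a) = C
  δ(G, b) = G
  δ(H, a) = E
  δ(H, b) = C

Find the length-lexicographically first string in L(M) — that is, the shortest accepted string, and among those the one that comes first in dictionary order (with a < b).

bba

A breadth-first search from A reaches an accepting state first via the path A → C → E → G on input bba.
No string of length < 3 is accepted (BFS exhausts all shorter strings without reaching an accepting state), and bba is the lexicographically least accepting string of length 3.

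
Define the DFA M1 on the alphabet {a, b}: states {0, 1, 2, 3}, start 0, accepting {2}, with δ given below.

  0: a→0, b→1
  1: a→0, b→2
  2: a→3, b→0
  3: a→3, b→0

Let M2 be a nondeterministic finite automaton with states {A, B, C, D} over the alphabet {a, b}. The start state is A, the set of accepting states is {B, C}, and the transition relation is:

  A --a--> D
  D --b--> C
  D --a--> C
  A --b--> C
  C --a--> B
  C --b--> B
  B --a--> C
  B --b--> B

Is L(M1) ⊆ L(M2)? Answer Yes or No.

Yes

Exploring the product automaton M1 × M2 from the start pair (0, A), following both machines on each input symbol, reaches 9 state pairs: (0, A), (0, D), (1, C), (0, C), (0, B), (2, B), (1, B), (3, C), (3, B).
M1 accepts in {2} and M2 accepts in {B, C}. The reachable pairs whose M1-component is accepting are (2, B); in each of them the M2-component is accepting too, so the product for L(M1) \ L(M2) (M1-component accepting, M2-component rejecting) has no reachable accepting pair and the difference is empty.
Hence every string in L(M1) is also in L(M2).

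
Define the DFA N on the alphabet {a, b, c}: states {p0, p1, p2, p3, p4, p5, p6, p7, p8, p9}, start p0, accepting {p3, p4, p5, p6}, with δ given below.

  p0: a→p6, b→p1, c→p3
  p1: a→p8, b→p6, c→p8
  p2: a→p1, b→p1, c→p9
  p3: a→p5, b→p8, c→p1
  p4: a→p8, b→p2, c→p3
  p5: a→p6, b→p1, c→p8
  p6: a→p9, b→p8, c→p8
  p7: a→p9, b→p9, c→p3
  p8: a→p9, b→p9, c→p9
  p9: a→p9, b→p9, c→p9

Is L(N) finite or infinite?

finite

The useful states (reachable from p0 and able to reach an accepting state) are {p0, p1, p3, p5, p6}.
Restricted to these states the transition graph has no cycle, so every accepting path has bounded length and L is finite.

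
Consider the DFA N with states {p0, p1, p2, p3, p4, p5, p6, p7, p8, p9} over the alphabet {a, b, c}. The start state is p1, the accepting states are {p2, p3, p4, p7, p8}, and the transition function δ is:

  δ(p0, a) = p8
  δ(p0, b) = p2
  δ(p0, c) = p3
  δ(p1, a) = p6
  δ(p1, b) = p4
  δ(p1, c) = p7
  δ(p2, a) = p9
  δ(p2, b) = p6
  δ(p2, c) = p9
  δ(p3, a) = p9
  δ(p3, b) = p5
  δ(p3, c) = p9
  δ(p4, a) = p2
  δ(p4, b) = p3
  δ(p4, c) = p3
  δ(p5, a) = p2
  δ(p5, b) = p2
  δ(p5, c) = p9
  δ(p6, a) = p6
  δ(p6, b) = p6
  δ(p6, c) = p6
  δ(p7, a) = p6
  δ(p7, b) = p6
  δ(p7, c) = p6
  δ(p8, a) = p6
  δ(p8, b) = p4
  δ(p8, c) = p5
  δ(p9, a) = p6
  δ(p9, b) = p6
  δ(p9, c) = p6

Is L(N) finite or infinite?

finite

The useful states (reachable from p1 and able to reach an accepting state) are {p1, p2, p3, p4, p5, p7}.
Restricted to these states the transition graph has no cycle, so every accepting path has bounded length and L is finite.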